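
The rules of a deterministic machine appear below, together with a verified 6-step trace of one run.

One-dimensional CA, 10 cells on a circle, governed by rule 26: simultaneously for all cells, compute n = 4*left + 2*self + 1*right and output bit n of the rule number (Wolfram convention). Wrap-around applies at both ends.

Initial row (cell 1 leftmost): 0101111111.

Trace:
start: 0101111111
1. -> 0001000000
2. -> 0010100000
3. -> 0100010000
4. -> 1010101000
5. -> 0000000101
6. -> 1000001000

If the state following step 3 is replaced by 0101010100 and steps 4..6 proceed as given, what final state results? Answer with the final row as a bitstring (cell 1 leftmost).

state after step 3 := 0101010100
4. -> 1000000010
5. -> 0100000100
6. -> 1010001010

1010001010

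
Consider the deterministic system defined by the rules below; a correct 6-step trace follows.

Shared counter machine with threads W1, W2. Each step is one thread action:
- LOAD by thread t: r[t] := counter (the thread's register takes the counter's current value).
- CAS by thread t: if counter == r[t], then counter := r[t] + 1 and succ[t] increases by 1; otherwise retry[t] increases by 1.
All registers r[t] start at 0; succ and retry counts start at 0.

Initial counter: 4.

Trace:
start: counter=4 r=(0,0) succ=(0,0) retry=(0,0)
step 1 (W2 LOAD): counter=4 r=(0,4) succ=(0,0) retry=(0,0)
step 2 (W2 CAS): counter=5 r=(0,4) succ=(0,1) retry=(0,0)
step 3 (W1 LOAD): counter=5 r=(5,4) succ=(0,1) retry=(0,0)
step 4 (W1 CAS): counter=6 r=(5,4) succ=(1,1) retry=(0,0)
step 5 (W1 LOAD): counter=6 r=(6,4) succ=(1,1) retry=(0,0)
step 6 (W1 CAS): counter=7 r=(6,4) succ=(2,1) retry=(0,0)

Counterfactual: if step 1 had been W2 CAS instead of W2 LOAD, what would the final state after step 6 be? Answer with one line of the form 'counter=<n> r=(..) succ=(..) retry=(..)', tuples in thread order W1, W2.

(re-executing from step 1 with the substitution; state before step 1: counter=4 r=(0,0) succ=(0,0) retry=(0,0))
step 1 (W2 CAS): counter=4 r=(0,0) succ=(0,0) retry=(0,1)
step 2 (W2 CAS): counter=4 r=(0,0) succ=(0,0) retry=(0,2)
step 3 (W1 LOAD): counter=4 r=(4,0) succ=(0,0) retry=(0,2)
step 4 (W1 CAS): counter=5 r=(4,0) succ=(1,0) retry=(0,2)
step 5 (W1 LOAD): counter=5 r=(5,0) succ=(1,0) retry=(0,2)
step 6 (W1 CAS): counter=6 r=(5,0) succ=(2,0) retry=(0,2)

counter=6 r=(5,0) succ=(2,0) retry=(0,2)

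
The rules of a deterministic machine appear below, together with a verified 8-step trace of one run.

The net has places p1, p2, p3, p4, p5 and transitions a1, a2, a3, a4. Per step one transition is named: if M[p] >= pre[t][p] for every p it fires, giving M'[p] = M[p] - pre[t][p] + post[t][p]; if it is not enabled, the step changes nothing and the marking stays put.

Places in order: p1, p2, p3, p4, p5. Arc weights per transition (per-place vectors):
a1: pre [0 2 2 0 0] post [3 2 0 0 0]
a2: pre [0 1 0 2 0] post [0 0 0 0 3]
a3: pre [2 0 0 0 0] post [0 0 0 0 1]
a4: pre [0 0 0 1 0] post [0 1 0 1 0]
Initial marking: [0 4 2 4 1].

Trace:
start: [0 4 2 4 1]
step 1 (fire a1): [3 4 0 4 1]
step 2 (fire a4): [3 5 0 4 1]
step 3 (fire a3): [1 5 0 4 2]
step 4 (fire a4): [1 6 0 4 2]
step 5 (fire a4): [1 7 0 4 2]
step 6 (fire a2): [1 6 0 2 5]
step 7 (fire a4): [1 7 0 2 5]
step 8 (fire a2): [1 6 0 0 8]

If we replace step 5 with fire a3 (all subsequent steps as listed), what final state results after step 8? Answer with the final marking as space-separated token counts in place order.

1 5 0 0 8

(re-executing from step 5 with the substitution; state before step 5: [1 6 0 4 2])
step 5 (fire a3): [1 6 0 4 2]
step 6 (fire a2): [1 5 0 2 5]
step 7 (fire a4): [1 6 0 2 5]
step 8 (fire a2): [1 5 0 0 8]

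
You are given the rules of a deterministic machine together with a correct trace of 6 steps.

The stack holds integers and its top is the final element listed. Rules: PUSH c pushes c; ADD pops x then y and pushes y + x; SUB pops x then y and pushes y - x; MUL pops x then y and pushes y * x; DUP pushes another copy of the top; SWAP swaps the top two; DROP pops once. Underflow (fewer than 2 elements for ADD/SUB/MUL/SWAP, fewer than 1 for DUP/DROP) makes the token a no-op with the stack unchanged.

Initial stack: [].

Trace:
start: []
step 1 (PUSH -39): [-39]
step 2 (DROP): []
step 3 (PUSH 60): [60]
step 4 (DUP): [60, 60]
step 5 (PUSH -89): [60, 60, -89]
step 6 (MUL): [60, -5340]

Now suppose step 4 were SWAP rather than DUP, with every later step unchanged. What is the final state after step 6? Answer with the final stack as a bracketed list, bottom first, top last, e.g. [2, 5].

[-5340]

(re-executing from step 4 with the substitution; state before step 4: [60])
step 4 (SWAP): [60]
step 5 (PUSH -89): [60, -89]
step 6 (MUL): [-5340]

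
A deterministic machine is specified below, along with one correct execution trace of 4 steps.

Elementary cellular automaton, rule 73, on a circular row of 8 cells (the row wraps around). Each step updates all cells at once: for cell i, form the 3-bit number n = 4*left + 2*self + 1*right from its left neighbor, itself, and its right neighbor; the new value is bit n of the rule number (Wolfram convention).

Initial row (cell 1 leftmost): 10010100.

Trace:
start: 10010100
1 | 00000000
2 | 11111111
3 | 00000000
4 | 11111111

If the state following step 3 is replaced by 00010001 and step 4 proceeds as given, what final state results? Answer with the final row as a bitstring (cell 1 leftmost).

state after step 3 := 00010001
4 | 01000100

01000100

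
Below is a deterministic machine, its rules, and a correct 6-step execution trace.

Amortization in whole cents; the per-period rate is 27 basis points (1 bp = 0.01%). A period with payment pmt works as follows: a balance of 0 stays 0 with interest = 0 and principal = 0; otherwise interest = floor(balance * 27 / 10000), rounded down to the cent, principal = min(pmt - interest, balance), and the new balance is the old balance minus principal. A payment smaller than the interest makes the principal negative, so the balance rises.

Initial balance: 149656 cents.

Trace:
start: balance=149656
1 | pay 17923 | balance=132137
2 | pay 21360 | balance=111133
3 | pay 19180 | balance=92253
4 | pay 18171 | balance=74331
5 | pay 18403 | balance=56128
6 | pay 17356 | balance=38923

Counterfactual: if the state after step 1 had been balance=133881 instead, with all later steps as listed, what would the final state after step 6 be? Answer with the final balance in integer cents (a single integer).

state after step 1 := balance=133881
2 | pay 21360 | balance=112882
3 | pay 19180 | balance=94006
4 | pay 18171 | balance=76088
5 | pay 18403 | balance=57890
6 | pay 17356 | balance=40690

40690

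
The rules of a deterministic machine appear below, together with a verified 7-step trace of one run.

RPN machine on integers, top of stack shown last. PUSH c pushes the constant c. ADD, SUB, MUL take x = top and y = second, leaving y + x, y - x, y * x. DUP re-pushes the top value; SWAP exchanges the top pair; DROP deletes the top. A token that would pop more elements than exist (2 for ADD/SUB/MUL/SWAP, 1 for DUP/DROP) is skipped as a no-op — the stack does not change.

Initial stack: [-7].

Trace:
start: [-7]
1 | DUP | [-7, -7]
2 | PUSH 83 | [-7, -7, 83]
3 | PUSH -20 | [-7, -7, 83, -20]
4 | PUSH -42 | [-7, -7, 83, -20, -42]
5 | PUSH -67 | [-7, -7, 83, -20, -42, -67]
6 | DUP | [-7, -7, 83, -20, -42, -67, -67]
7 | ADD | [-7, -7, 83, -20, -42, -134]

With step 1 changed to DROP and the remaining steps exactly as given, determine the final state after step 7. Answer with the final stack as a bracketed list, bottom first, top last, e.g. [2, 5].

[83, -20, -42, -134]

(re-executing from step 1 with the substitution; state before step 1: [-7])
1 | DROP | []
2 | PUSH 83 | [83]
3 | PUSH -20 | [83, -20]
4 | PUSH -42 | [83, -20, -42]
5 | PUSH -67 | [83, -20, -42, -67]
6 | DUP | [83, -20, -42, -67, -67]
7 | ADD | [83, -20, -42, -134]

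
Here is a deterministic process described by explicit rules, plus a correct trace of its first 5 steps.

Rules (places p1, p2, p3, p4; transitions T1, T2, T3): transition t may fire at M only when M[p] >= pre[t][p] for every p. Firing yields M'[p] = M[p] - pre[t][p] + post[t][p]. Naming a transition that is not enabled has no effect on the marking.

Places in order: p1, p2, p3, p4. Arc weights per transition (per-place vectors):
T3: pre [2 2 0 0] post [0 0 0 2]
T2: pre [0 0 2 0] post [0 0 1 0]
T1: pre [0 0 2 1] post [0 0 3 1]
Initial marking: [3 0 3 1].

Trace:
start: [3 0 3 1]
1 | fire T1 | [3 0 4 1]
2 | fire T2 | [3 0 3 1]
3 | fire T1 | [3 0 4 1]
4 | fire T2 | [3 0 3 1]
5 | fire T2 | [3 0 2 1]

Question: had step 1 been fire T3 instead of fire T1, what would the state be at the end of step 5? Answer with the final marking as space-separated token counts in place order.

(re-executing from step 1 with the substitution; state before step 1: [3 0 3 1])
1 | fire T3 | [3 0 3 1]
2 | fire T2 | [3 0 2 1]
3 | fire T1 | [3 0 3 1]
4 | fire T2 | [3 0 2 1]
5 | fire T2 | [3 0 1 1]

3 0 1 1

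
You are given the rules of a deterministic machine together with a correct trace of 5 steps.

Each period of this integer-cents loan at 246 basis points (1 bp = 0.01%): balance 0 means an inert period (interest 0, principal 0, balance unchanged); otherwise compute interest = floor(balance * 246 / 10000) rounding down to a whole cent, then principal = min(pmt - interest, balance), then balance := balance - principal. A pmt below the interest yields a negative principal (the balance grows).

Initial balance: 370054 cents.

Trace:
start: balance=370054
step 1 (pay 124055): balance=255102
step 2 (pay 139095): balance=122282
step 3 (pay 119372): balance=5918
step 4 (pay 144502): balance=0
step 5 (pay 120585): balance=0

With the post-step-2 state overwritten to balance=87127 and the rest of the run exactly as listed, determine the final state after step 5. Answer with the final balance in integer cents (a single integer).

0

state after step 2 := balance=87127
step 3 (pay 119372): balance=0
step 4 (pay 144502): balance=0
step 5 (pay 120585): balance=0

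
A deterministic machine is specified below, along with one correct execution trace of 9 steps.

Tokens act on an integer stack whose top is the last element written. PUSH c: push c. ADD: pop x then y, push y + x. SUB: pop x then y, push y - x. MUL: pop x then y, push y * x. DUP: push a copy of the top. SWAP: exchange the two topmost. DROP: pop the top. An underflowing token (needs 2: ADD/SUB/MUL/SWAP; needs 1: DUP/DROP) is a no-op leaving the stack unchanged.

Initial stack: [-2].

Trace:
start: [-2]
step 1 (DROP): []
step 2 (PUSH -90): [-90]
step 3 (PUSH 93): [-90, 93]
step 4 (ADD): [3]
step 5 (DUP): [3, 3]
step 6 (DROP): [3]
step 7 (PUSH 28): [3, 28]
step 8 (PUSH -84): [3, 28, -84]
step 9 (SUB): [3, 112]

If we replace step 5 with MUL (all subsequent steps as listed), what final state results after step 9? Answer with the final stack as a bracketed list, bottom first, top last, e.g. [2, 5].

[112]

(re-executing from step 5 with the substitution; state before step 5: [3])
step 5 (MUL): [3]
step 6 (DROP): []
step 7 (PUSH 28): [28]
step 8 (PUSH -84): [28, -84]
step 9 (SUB): [112]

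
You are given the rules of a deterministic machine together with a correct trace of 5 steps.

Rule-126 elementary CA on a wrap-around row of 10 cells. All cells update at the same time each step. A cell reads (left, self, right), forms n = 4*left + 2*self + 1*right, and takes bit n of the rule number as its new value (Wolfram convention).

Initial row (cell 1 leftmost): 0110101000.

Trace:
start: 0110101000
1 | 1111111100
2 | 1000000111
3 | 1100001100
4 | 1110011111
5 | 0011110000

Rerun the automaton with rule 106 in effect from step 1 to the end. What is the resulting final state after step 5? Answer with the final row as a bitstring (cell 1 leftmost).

1011001111

(re-executing steps 1..5 under rule 106; state before step 1: 0110101000)
1 | 1111010000
2 | 1001100001
3 | 1011100011
4 | 1110100110
5 | 1011001111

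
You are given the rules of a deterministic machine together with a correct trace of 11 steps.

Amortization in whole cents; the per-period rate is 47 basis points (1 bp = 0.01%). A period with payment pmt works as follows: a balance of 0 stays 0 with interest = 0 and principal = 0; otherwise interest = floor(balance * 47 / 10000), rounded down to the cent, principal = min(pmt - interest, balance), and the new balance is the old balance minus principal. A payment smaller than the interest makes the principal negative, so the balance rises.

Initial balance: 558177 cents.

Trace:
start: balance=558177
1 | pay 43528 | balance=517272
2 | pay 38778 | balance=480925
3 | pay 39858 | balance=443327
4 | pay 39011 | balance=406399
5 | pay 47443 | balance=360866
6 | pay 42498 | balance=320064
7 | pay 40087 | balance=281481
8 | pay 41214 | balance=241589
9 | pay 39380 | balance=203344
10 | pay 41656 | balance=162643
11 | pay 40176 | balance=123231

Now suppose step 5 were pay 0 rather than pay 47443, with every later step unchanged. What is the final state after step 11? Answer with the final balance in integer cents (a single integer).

(re-executing from step 5 with the substitution; state before step 5: balance=406399)
5 | pay 0 | balance=408309
6 | pay 42498 | balance=367730
7 | pay 40087 | balance=329371
8 | pay 41214 | balance=289705
9 | pay 39380 | balance=251686
10 | pay 41656 | balance=211212
11 | pay 40176 | balance=172028

172028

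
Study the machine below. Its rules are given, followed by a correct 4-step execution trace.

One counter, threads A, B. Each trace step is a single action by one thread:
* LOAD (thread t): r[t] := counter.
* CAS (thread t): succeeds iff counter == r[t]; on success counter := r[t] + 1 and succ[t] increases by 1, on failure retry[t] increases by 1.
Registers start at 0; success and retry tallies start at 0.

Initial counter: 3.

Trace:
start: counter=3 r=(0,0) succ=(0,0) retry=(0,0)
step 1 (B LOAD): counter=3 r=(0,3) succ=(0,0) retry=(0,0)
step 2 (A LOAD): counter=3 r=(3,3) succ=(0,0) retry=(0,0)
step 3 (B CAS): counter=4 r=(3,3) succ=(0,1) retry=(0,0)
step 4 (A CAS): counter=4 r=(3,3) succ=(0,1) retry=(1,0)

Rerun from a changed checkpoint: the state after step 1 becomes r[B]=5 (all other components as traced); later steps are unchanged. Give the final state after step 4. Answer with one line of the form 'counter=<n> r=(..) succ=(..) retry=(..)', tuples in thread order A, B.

counter=4 r=(3,5) succ=(1,0) retry=(0,1)

state after step 1 := counter=3 r=(0,5) succ=(0,0) retry=(0,0)
step 2 (A LOAD): counter=3 r=(3,5) succ=(0,0) retry=(0,0)
step 3 (B CAS): counter=3 r=(3,5) succ=(0,0) retry=(0,1)
step 4 (A CAS): counter=4 r=(3,5) succ=(1,0) retry=(0,1)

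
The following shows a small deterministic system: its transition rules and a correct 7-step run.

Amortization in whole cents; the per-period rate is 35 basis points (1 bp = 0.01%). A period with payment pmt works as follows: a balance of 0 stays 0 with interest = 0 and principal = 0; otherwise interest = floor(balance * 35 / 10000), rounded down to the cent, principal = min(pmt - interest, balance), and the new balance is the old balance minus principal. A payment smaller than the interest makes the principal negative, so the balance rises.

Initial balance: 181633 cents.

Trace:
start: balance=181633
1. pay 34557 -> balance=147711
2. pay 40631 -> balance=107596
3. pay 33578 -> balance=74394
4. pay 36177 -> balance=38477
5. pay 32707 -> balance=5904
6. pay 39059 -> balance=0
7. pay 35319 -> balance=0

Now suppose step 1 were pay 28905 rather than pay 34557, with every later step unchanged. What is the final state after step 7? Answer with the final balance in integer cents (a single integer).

0

(re-executing from step 1 with the substitution; state before step 1: balance=181633)
1. pay 28905 -> balance=153363
2. pay 40631 -> balance=113268
3. pay 33578 -> balance=80086
4. pay 36177 -> balance=44189
5. pay 32707 -> balance=11636
6. pay 39059 -> balance=0
7. pay 35319 -> balance=0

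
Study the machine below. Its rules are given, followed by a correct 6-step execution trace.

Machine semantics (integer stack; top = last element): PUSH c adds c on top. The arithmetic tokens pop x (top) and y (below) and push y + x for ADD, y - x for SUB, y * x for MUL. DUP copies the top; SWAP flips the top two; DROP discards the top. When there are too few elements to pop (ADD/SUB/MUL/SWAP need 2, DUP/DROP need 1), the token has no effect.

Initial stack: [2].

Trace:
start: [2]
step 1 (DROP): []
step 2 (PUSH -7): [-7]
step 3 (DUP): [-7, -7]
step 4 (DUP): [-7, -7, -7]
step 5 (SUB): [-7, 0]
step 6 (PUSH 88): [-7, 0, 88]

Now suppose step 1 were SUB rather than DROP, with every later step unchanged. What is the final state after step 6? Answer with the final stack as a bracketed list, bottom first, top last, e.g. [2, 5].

[2, -7, 0, 88]

(re-executing from step 1 with the substitution; state before step 1: [2])
step 1 (SUB): [2]
step 2 (PUSH -7): [2, -7]
step 3 (DUP): [2, -7, -7]
step 4 (DUP): [2, -7, -7, -7]
step 5 (SUB): [2, -7, 0]
step 6 (PUSH 88): [2, -7, 0, 88]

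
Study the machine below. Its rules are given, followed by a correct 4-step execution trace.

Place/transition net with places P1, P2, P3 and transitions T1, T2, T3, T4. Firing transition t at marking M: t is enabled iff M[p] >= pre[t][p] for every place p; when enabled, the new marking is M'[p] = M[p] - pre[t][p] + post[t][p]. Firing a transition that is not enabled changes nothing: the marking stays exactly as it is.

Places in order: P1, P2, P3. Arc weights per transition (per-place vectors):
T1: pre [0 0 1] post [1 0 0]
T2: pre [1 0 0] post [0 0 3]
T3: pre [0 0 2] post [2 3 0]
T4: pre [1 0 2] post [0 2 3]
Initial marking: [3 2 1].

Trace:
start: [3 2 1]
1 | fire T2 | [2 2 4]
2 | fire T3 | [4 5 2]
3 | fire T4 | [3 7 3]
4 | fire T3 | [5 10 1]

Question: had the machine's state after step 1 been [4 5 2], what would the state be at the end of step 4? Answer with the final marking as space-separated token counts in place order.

state after step 1 := [4 5 2]
2 | fire T3 | [6 8 0]
3 | fire T4 | [6 8 0]
4 | fire T3 | [6 8 0]

6 8 0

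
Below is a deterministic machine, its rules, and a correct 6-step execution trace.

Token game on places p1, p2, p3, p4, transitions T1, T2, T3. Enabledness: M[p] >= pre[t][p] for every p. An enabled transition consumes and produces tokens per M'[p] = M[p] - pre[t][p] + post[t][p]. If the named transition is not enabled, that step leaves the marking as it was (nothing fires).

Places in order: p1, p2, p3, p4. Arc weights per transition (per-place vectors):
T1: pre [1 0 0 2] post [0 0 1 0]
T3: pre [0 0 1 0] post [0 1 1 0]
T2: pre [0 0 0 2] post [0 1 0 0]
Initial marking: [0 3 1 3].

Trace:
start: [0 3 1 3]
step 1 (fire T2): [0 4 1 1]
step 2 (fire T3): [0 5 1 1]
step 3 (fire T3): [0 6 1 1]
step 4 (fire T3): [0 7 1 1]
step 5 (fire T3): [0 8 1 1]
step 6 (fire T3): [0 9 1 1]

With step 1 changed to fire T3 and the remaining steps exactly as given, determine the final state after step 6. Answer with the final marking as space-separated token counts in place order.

(re-executing from step 1 with the substitution; state before step 1: [0 3 1 3])
step 1 (fire T3): [0 4 1 3]
step 2 (fire T3): [0 5 1 3]
step 3 (fire T3): [0 6 1 3]
step 4 (fire T3): [0 7 1 3]
step 5 (fire T3): [0 8 1 3]
step 6 (fire T3): [0 9 1 3]

0 9 1 3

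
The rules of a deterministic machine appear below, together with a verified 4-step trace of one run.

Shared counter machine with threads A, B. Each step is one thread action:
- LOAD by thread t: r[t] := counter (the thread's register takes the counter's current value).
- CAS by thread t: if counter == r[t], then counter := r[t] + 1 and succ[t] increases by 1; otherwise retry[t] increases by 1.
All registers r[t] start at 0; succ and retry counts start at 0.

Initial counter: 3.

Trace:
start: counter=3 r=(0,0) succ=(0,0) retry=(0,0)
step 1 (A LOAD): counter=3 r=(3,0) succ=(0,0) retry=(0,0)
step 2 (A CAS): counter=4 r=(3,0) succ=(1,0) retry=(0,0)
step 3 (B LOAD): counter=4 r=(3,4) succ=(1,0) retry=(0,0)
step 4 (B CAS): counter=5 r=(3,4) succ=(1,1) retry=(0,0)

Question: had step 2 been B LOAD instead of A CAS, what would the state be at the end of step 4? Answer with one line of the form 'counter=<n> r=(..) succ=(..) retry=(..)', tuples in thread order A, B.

counter=4 r=(3,3) succ=(0,1) retry=(0,0)

(re-executing from step 2 with the substitution; state before step 2: counter=3 r=(3,0) succ=(0,0) retry=(0,0))
step 2 (B LOAD): counter=3 r=(3,3) succ=(0,0) retry=(0,0)
step 3 (B LOAD): counter=3 r=(3,3) succ=(0,0) retry=(0,0)
step 4 (B CAS): counter=4 r=(3,3) succ=(0,1) retry=(0,0)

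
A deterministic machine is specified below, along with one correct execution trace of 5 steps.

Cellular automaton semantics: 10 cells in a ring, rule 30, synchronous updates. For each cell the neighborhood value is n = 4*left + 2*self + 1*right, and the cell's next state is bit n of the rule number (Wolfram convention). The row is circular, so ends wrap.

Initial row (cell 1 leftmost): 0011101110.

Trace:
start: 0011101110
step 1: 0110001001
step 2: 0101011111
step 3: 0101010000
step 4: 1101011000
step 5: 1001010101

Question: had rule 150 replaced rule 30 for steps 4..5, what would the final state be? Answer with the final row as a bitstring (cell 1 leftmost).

0001000101

(re-executing steps 4..5 under rule 150; state before step 4: 0101010000)
step 4: 1101011000
step 5: 0001000101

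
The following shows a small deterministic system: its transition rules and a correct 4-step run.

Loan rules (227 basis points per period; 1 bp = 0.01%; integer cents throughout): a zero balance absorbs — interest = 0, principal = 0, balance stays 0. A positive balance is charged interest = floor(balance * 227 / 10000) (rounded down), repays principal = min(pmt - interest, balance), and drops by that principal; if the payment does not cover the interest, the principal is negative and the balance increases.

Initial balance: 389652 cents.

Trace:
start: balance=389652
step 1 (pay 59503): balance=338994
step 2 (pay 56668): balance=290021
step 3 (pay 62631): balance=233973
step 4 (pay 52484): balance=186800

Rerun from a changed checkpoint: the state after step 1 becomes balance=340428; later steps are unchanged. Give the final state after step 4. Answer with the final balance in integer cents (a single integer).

188333

state after step 1 := balance=340428
step 2 (pay 56668): balance=291487
step 3 (pay 62631): balance=235472
step 4 (pay 52484): balance=188333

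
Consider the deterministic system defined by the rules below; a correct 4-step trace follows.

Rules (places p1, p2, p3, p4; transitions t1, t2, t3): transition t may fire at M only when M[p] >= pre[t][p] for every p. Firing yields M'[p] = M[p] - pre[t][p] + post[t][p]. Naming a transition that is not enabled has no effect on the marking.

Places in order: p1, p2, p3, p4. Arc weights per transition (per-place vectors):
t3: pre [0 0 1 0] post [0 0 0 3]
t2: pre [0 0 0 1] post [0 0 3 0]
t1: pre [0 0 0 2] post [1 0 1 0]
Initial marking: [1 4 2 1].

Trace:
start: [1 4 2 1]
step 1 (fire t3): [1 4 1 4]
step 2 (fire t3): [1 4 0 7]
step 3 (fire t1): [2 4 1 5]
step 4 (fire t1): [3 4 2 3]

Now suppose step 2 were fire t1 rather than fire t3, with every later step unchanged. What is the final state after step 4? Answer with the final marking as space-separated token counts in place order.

3 4 3 0

(re-executing from step 2 with the substitution; state before step 2: [1 4 1 4])
step 2 (fire t1): [2 4 2 2]
step 3 (fire t1): [3 4 3 0]
step 4 (fire t1): [3 4 3 0]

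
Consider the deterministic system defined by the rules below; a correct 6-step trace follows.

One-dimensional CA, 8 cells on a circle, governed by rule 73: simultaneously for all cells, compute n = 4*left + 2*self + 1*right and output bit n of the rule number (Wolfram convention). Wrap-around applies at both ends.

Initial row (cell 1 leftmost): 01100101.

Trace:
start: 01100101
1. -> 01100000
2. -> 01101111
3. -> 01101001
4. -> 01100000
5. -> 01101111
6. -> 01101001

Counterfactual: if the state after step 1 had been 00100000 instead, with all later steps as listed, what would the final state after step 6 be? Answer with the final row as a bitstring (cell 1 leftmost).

10001010

state after step 1 := 00100000
2. -> 10001111
3. -> 10101000
4. -> 00000010
5. -> 11111000
6. -> 10001010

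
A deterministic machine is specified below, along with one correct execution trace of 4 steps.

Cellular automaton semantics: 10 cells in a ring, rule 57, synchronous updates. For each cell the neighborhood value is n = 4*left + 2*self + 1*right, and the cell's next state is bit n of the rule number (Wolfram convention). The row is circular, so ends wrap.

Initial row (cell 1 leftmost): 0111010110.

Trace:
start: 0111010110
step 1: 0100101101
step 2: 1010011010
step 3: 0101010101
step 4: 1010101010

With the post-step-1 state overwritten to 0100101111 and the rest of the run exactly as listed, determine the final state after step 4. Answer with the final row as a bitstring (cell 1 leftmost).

state after step 1 := 0100101111
step 2: 1010011000
step 3: 0101010110
step 4: 0010101101

0010101101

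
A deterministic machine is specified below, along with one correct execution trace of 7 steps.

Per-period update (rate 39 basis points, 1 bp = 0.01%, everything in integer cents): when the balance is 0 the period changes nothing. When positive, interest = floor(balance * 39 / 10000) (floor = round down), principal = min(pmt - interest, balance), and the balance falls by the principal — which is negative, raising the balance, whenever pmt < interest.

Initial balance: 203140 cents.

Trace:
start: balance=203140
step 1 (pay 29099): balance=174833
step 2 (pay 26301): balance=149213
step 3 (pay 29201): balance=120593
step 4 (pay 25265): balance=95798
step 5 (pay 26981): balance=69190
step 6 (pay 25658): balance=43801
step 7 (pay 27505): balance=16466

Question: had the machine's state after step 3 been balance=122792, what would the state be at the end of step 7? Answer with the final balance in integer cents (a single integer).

state after step 3 := balance=122792
step 4 (pay 25265): balance=98005
step 5 (pay 26981): balance=71406
step 6 (pay 25658): balance=46026
step 7 (pay 27505): balance=18700

18700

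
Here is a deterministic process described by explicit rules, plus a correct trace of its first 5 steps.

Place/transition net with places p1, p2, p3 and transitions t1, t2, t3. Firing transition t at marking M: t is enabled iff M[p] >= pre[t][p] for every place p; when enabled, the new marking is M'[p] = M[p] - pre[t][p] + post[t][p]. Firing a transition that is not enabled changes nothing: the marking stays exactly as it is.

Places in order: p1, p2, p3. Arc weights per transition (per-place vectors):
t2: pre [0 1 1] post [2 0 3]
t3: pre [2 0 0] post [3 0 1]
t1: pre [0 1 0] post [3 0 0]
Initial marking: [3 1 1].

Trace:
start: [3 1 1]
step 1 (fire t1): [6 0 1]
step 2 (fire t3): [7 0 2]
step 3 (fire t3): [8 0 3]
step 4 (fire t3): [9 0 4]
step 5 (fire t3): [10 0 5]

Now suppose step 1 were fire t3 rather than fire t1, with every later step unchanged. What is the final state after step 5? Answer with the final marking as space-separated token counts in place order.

8 1 6

(re-executing from step 1 with the substitution; state before step 1: [3 1 1])
step 1 (fire t3): [4 1 2]
step 2 (fire t3): [5 1 3]
step 3 (fire t3): [6 1 4]
step 4 (fire t3): [7 1 5]
step 5 (fire t3): [8 1 6]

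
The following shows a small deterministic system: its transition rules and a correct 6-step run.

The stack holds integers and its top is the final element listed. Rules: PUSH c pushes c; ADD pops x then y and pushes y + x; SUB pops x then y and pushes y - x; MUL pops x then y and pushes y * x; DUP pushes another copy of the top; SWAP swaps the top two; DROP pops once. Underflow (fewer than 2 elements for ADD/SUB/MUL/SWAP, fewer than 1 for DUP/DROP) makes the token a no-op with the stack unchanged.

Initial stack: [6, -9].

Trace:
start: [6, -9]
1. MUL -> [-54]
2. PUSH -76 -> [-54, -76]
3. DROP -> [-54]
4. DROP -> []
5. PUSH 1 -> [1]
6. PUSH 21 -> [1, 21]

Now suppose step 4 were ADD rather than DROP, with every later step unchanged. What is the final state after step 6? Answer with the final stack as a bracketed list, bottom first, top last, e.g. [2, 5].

(re-executing from step 4 with the substitution; state before step 4: [-54])
4. ADD -> [-54]
5. PUSH 1 -> [-54, 1]
6. PUSH 21 -> [-54, 1, 21]

[-54, 1, 21]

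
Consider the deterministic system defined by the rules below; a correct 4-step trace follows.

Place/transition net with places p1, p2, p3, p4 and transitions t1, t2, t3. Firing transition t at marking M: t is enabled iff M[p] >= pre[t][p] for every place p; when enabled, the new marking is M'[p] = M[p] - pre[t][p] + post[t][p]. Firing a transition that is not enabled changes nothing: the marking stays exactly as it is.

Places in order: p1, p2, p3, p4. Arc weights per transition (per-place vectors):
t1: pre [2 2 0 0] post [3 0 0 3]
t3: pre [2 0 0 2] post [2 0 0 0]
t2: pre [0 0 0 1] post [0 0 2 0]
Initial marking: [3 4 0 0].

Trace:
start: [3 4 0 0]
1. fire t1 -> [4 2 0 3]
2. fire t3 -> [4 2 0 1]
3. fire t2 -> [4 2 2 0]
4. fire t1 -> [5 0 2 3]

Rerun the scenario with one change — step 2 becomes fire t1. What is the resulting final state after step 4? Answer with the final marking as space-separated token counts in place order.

5 0 2 5

(re-executing from step 2 with the substitution; state before step 2: [4 2 0 3])
2. fire t1 -> [5 0 0 6]
3. fire t2 -> [5 0 2 5]
4. fire t1 -> [5 0 2 5]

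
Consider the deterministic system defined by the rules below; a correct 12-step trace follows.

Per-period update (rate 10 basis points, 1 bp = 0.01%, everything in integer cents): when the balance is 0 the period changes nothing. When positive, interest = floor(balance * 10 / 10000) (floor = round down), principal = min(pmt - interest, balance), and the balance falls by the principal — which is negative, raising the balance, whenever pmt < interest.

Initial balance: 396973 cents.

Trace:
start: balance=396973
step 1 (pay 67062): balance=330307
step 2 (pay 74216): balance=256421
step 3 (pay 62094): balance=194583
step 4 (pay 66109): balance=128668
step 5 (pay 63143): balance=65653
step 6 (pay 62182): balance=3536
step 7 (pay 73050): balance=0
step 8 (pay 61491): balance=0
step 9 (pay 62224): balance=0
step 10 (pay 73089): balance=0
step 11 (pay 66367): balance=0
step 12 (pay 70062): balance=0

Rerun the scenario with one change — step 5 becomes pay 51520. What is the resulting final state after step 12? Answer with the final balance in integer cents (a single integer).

(re-executing from step 5 with the substitution; state before step 5: balance=128668)
step 5 (pay 51520): balance=77276
step 6 (pay 62182): balance=15171
step 7 (pay 73050): balance=0
step 8 (pay 61491): balance=0
step 9 (pay 62224): balance=0
step 10 (pay 73089): balance=0
step 11 (pay 66367): balance=0
step 12 (pay 70062): balance=0

0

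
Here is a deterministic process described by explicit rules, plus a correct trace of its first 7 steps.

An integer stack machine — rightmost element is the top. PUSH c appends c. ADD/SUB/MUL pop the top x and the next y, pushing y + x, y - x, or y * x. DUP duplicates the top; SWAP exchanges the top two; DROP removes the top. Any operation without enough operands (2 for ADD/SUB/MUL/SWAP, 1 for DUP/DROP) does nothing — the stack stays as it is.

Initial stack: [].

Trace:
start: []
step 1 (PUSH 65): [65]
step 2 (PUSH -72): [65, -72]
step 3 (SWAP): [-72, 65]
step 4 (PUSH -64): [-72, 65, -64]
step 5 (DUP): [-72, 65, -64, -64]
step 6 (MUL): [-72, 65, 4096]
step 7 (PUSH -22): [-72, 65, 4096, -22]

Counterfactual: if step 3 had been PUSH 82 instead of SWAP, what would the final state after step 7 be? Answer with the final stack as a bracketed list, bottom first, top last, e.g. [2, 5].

(re-executing from step 3 with the substitution; state before step 3: [65, -72])
step 3 (PUSH 82): [65, -72, 82]
step 4 (PUSH -64): [65, -72, 82, -64]
step 5 (DUP): [65, -72, 82, -64, -64]
step 6 (MUL): [65, -72, 82, 4096]
step 7 (PUSH -22): [65, -72, 82, 4096, -22]

[65, -72, 82, 4096, -22]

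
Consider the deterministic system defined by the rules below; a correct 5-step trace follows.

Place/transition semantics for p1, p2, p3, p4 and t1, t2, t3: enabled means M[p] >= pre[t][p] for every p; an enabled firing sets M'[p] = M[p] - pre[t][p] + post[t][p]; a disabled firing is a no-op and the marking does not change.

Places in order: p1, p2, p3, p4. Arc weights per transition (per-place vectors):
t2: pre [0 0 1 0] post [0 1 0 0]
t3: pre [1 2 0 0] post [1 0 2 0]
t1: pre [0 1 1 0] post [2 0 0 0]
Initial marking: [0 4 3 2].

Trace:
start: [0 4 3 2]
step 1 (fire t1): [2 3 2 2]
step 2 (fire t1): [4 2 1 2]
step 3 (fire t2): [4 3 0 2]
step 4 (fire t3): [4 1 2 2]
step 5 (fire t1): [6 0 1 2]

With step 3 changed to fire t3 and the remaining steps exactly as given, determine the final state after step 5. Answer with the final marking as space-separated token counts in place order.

4 0 3 2

(re-executing from step 3 with the substitution; state before step 3: [4 2 1 2])
step 3 (fire t3): [4 0 3 2]
step 4 (fire t3): [4 0 3 2]
step 5 (fire t1): [4 0 3 2]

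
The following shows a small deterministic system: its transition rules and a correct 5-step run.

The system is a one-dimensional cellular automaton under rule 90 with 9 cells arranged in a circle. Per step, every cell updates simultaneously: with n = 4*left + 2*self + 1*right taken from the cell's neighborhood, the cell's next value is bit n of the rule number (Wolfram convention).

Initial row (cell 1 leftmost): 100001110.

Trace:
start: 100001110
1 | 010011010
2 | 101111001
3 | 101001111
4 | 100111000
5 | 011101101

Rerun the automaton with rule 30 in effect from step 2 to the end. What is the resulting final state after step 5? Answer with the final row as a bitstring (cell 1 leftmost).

(re-executing steps 2..5 under rule 30; state before step 2: 010011010)
2 | 111110011
3 | 000001110
4 | 000011001
5 | 100110111

100110111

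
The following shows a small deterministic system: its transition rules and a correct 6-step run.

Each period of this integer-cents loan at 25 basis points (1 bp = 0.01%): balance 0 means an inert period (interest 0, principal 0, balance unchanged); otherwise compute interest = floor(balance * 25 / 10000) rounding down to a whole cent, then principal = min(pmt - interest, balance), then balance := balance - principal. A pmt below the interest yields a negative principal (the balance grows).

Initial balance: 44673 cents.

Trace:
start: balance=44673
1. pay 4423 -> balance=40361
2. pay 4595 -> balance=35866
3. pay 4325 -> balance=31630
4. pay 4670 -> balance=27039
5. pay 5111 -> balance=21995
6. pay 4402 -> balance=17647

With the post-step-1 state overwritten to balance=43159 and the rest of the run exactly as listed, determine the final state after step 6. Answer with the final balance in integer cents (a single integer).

20481

state after step 1 := balance=43159
2. pay 4595 -> balance=38671
3. pay 4325 -> balance=34442
4. pay 4670 -> balance=29858
5. pay 5111 -> balance=24821
6. pay 4402 -> balance=20481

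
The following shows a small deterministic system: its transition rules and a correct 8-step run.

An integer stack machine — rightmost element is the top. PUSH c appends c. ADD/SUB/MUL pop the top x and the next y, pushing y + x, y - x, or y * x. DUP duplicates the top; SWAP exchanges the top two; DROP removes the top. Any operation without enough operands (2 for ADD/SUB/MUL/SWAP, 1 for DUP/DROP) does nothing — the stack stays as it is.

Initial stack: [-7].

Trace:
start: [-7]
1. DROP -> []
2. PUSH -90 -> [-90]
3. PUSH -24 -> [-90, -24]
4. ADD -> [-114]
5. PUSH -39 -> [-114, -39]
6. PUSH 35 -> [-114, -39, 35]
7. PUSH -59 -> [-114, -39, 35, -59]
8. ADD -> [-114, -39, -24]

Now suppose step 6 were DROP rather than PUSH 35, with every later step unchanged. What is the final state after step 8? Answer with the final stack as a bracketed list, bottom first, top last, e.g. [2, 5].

[-173]

(re-executing from step 6 with the substitution; state before step 6: [-114, -39])
6. DROP -> [-114]
7. PUSH -59 -> [-114, -59]
8. ADD -> [-173]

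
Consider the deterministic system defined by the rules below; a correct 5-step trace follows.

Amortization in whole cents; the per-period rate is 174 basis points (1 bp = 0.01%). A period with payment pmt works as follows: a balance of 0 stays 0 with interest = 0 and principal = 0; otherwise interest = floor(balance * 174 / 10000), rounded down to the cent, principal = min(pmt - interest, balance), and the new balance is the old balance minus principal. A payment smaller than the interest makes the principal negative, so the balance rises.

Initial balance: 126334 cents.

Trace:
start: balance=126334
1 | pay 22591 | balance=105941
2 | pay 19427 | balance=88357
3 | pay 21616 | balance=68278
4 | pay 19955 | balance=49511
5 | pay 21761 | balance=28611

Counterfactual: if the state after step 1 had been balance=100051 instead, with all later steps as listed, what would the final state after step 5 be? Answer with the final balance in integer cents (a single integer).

22299

state after step 1 := balance=100051
2 | pay 19427 | balance=82364
3 | pay 21616 | balance=62181
4 | pay 19955 | balance=43307
5 | pay 21761 | balance=22299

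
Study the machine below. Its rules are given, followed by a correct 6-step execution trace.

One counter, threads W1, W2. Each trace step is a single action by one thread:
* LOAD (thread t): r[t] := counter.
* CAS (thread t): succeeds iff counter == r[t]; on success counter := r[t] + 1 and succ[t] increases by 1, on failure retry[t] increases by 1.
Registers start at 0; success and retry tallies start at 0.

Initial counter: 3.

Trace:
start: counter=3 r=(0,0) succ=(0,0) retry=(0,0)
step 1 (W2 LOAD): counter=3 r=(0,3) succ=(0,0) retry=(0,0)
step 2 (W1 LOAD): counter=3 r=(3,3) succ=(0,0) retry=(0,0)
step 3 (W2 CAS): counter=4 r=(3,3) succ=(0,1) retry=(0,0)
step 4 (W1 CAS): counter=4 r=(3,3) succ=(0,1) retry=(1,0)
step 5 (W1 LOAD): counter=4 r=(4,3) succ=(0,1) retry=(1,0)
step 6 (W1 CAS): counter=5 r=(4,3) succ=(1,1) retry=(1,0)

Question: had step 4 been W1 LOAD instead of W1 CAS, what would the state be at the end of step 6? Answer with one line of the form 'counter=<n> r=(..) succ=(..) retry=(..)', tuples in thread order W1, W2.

(re-executing from step 4 with the substitution; state before step 4: counter=4 r=(3,3) succ=(0,1) retry=(0,0))
step 4 (W1 LOAD): counter=4 r=(4,3) succ=(0,1) retry=(0,0)
step 5 (W1 LOAD): counter=4 r=(4,3) succ=(0,1) retry=(0,0)
step 6 (W1 CAS): counter=5 r=(4,3) succ=(1,1) retry=(0,0)

counter=5 r=(4,3) succ=(1,1) retry=(0,0)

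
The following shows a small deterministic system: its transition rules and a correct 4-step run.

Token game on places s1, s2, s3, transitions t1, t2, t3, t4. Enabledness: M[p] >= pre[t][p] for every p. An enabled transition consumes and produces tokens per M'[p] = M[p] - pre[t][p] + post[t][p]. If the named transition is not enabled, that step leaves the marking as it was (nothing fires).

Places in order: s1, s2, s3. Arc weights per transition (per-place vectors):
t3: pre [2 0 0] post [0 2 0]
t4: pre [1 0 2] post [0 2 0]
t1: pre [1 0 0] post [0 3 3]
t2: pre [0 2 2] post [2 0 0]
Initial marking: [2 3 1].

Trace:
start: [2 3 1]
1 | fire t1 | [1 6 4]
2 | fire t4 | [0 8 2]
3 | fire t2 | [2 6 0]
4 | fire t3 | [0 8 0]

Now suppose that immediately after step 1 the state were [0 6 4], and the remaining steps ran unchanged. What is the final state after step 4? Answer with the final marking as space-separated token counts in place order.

state after step 1 := [0 6 4]
2 | fire t4 | [0 6 4]
3 | fire t2 | [2 4 2]
4 | fire t3 | [0 6 2]

0 6 2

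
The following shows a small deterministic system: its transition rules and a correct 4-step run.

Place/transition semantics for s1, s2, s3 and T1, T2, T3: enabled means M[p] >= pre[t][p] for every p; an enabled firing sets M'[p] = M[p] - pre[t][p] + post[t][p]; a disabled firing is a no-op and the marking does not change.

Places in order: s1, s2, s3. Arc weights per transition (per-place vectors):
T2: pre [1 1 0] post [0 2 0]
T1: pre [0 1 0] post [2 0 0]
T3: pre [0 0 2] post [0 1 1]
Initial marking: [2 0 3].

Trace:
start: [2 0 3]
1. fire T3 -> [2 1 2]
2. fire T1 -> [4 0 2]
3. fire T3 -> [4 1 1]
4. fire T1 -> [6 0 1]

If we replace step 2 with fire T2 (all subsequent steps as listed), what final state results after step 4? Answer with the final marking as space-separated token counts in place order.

3 2 1

(re-executing from step 2 with the substitution; state before step 2: [2 1 2])
2. fire T2 -> [1 2 2]
3. fire T3 -> [1 3 1]
4. fire T1 -> [3 2 1]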